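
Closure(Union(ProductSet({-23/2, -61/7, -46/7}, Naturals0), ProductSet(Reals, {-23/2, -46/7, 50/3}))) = Union(ProductSet({-23/2, -61/7, -46/7}, Naturals0), ProductSet(Reals, {-23/2, -46/7, 50/3}))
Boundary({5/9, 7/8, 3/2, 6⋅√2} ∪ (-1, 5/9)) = {-1, 5/9, 7/8, 3/2, 6⋅√2}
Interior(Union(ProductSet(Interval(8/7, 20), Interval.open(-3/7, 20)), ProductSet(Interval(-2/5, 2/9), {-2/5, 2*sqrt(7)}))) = ProductSet(Interval.open(8/7, 20), Interval.open(-3/7, 20))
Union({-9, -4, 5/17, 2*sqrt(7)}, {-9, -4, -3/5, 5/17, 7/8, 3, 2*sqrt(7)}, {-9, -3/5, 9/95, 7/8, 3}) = {-9, -4, -3/5, 9/95, 5/17, 7/8, 3, 2*sqrt(7)}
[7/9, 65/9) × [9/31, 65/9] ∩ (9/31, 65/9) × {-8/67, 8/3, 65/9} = [7/9, 65/9) × {8/3, 65/9}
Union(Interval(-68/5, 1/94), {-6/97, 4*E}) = Union({4*E}, Interval(-68/5, 1/94))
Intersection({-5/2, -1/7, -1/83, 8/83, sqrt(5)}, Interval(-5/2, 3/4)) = {-5/2, -1/7, -1/83, 8/83}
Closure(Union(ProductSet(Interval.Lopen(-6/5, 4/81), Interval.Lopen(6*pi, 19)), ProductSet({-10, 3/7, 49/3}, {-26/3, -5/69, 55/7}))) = Union(ProductSet({-6/5, 4/81}, Interval(6*pi, 19)), ProductSet({-10, 3/7, 49/3}, {-26/3, -5/69, 55/7}), ProductSet(Interval(-6/5, 4/81), {19, 6*pi}), ProductSet(Interval.Lopen(-6/5, 4/81), Interval.Lopen(6*pi, 19)))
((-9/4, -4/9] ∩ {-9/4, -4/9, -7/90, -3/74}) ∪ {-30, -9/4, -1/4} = {-30, -9/4, -4/9, -1/4}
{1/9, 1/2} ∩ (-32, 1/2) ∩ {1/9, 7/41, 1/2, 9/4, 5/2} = {1/9}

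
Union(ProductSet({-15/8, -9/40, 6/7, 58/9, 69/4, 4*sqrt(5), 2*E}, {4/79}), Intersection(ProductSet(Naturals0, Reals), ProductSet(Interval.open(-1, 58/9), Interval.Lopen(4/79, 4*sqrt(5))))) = Union(ProductSet({-15/8, -9/40, 6/7, 58/9, 69/4, 4*sqrt(5), 2*E}, {4/79}), ProductSet(Range(0, 7, 1), Interval.Lopen(4/79, 4*sqrt(5))))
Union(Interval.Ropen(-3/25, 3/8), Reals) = Interval(-oo, oo)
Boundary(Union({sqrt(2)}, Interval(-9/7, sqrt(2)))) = {-9/7, sqrt(2)}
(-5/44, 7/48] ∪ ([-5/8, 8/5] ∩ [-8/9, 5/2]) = [-5/8, 8/5]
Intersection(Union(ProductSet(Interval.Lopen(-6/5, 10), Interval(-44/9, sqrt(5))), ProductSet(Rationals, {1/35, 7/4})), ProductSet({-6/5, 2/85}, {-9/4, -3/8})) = ProductSet({2/85}, {-9/4, -3/8})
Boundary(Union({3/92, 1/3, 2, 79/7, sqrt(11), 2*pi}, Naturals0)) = Union({3/92, 1/3, 79/7, sqrt(11), 2*pi}, Naturals0)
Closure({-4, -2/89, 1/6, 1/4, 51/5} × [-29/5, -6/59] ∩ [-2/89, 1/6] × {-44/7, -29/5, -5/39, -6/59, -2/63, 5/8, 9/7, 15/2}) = {-2/89, 1/6} × {-29/5, -5/39, -6/59}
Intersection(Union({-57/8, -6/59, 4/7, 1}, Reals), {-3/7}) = {-3/7}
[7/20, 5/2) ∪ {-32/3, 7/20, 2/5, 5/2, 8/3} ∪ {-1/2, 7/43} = {-32/3, -1/2, 7/43, 8/3} ∪ [7/20, 5/2]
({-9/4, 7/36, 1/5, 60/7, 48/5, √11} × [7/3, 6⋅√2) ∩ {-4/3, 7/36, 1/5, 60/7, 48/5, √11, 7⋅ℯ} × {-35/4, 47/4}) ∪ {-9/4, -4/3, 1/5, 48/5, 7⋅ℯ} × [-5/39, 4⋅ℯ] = {-9/4, -4/3, 1/5, 48/5, 7⋅ℯ} × [-5/39, 4⋅ℯ]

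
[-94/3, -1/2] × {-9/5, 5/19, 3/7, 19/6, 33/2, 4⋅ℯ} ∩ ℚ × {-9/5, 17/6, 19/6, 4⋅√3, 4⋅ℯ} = (ℚ ∩ [-94/3, -1/2]) × {-9/5, 19/6, 4⋅ℯ}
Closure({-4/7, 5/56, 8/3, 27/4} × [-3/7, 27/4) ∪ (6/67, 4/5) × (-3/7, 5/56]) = ({6/67, 4/5} × [-3/7, 5/56]) ∪ ([6/67, 4/5] × {-3/7, 5/56}) ∪ ({-4/7, 5/56, 8/3, 27/4} × [-3/7, 27/4]) ∪ ((6/67, 4/5) × (-3/7, 5/56])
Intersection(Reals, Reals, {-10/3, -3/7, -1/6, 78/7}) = {-10/3, -3/7, -1/6, 78/7}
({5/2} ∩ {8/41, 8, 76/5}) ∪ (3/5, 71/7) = (3/5, 71/7)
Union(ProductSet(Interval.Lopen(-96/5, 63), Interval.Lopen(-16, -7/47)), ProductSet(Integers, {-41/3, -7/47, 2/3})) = Union(ProductSet(Integers, {-41/3, -7/47, 2/3}), ProductSet(Interval.Lopen(-96/5, 63), Interval.Lopen(-16, -7/47)))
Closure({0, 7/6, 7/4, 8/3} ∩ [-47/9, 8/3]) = {0, 7/6, 7/4, 8/3}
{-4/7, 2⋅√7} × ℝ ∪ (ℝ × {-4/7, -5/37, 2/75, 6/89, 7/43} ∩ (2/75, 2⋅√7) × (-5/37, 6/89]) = ({-4/7, 2⋅√7} × ℝ) ∪ ((2/75, 2⋅√7) × {2/75, 6/89})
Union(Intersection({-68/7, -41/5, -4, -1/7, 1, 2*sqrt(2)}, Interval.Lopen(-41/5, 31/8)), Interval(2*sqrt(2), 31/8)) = Union({-4, -1/7, 1}, Interval(2*sqrt(2), 31/8))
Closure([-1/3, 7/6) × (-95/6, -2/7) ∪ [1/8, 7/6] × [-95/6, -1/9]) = ([-1/3, 7/6] × {-95/6}) ∪ ({-1/3, 7/6} × [-95/6, -2/7]) ∪ ([-1/3, 7/6) × (-95/6, -2/7)) ∪ ([1/8, 7/6] × [-95/6, -1/9]) ∪ (([-1/3, 1/8] ∪ {7/6}) × {-95/6, -2/7})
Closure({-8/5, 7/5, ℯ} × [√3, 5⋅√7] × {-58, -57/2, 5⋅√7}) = {-8/5, 7/5, ℯ} × [√3, 5⋅√7] × {-58, -57/2, 5⋅√7}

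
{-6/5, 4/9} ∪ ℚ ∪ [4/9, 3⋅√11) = ℚ ∪ [4/9, 3⋅√11)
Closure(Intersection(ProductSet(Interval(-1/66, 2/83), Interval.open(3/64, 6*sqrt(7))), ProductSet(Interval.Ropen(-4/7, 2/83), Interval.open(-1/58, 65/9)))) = Union(ProductSet({-1/66, 2/83}, Interval(3/64, 65/9)), ProductSet(Interval(-1/66, 2/83), {3/64, 65/9}), ProductSet(Interval.Ropen(-1/66, 2/83), Interval.open(3/64, 65/9)))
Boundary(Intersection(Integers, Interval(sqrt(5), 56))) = Range(3, 57, 1)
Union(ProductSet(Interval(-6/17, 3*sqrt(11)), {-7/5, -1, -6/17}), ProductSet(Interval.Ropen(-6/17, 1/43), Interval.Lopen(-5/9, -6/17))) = Union(ProductSet(Interval.Ropen(-6/17, 1/43), Interval.Lopen(-5/9, -6/17)), ProductSet(Interval(-6/17, 3*sqrt(11)), {-7/5, -1, -6/17}))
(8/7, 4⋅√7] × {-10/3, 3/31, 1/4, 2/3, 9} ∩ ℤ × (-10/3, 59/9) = {2, 3, …, 10} × {3/31, 1/4, 2/3}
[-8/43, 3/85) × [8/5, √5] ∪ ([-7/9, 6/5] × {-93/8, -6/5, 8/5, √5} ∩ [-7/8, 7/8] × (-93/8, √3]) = ([-7/9, 7/8] × {-6/5, 8/5}) ∪ ([-8/43, 3/85) × [8/5, √5])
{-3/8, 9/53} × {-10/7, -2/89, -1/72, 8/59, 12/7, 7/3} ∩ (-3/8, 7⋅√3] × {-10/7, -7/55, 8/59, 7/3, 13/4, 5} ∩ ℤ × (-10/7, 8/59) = ∅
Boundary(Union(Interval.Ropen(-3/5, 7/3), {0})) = {-3/5, 7/3}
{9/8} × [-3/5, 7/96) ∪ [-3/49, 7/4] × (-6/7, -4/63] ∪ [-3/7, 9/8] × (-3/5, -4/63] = ({9/8} × [-3/5, 7/96)) ∪ ([-3/7, 9/8] × (-3/5, -4/63]) ∪ ([-3/49, 7/4] × (-6/7, -4/63])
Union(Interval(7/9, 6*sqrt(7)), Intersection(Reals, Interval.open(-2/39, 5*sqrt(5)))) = Interval.Lopen(-2/39, 6*sqrt(7))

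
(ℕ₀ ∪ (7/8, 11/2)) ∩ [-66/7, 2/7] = {0}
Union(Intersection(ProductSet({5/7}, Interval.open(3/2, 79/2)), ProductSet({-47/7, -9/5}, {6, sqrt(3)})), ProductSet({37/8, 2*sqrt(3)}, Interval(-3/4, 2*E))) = ProductSet({37/8, 2*sqrt(3)}, Interval(-3/4, 2*E))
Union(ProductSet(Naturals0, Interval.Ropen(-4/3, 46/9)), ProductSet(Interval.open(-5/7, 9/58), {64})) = Union(ProductSet(Interval.open(-5/7, 9/58), {64}), ProductSet(Naturals0, Interval.Ropen(-4/3, 46/9)))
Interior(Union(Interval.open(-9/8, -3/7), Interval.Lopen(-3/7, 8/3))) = Union(Interval.open(-9/8, -3/7), Interval.open(-3/7, 8/3))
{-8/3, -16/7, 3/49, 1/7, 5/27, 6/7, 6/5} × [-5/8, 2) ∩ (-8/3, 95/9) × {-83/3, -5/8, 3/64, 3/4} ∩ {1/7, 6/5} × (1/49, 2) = {1/7, 6/5} × {3/64, 3/4}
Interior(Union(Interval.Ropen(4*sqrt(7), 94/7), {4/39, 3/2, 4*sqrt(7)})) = Interval.open(4*sqrt(7), 94/7)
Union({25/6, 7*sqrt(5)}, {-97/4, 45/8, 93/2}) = {-97/4, 25/6, 45/8, 93/2, 7*sqrt(5)}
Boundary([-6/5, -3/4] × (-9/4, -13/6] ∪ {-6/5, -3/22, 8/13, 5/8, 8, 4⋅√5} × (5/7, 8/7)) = ({-6/5, -3/4} × [-9/4, -13/6]) ∪ ([-6/5, -3/4] × {-9/4, -13/6}) ∪ ({-6/5, -3/22, 8/13, 5/8, 8, 4⋅√5} × [5/7, 8/7])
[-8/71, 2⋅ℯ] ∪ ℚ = ℚ ∪ [-8/71, 2⋅ℯ]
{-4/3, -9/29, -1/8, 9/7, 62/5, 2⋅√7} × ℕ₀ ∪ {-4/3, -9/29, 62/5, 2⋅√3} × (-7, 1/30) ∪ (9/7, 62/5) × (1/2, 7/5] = ((9/7, 62/5) × (1/2, 7/5]) ∪ ({-4/3, -9/29, -1/8, 9/7, 62/5, 2⋅√7} × ℕ₀) ∪ ({-4/3, -9/29, 62/5, 2⋅√3} × (-7, 1/30))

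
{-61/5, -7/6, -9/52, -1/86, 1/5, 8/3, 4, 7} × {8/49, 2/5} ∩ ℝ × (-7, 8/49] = {-61/5, -7/6, -9/52, -1/86, 1/5, 8/3, 4, 7} × {8/49}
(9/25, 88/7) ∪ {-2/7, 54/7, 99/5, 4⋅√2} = {-2/7, 99/5} ∪ (9/25, 88/7)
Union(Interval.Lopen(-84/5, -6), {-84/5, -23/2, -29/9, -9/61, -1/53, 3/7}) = Union({-29/9, -9/61, -1/53, 3/7}, Interval(-84/5, -6))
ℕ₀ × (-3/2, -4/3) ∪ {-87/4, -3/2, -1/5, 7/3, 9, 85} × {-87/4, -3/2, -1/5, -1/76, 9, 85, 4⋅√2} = (ℕ₀ × (-3/2, -4/3)) ∪ ({-87/4, -3/2, -1/5, 7/3, 9, 85} × {-87/4, -3/2, -1/5, -1/76, 9, 85, 4⋅√2})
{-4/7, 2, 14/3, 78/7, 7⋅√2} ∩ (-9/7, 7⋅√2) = {-4/7, 2, 14/3}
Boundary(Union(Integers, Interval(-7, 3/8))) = Union(Complement(Integers, Interval.open(-7, 3/8)), {3/8})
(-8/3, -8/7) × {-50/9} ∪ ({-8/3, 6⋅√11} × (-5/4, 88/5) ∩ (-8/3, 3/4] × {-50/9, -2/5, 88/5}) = (-8/3, -8/7) × {-50/9}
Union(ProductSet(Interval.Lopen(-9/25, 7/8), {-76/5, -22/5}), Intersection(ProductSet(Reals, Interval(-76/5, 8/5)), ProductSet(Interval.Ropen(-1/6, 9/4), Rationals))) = Union(ProductSet(Interval.Lopen(-9/25, 7/8), {-76/5, -22/5}), ProductSet(Interval.Ropen(-1/6, 9/4), Intersection(Interval(-76/5, 8/5), Rationals)))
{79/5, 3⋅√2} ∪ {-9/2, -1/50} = {-9/2, -1/50, 79/5, 3⋅√2}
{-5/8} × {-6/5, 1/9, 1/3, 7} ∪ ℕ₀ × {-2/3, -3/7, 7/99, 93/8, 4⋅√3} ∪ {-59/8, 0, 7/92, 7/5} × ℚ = ({-59/8, 0, 7/92, 7/5} × ℚ) ∪ ({-5/8} × {-6/5, 1/9, 1/3, 7}) ∪ (ℕ₀ × {-2/3, -3/7, 7/99, 93/8, 4⋅√3})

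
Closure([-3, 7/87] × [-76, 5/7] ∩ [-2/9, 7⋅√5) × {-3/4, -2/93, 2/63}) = [-2/9, 7/87] × {-3/4, -2/93, 2/63}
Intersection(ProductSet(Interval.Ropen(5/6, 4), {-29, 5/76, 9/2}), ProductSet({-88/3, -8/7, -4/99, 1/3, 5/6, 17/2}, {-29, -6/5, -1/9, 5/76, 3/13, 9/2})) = ProductSet({5/6}, {-29, 5/76, 9/2})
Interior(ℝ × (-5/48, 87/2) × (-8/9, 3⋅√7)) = ℝ × (-5/48, 87/2) × (-8/9, 3⋅√7)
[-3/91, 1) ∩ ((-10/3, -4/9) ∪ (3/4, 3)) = (3/4, 1)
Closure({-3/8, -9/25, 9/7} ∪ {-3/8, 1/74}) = {-3/8, -9/25, 1/74, 9/7}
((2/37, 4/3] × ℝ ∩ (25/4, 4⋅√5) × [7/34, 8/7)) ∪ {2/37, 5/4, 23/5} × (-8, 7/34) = {2/37, 5/4, 23/5} × (-8, 7/34)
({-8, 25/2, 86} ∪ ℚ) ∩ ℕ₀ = ℕ₀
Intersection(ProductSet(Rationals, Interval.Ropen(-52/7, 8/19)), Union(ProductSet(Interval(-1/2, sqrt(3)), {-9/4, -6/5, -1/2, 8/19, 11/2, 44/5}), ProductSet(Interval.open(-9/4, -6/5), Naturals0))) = Union(ProductSet(Intersection(Interval.open(-9/4, -6/5), Rationals), Range(0, 1, 1)), ProductSet(Intersection(Interval(-1/2, sqrt(3)), Rationals), {-9/4, -6/5, -1/2}))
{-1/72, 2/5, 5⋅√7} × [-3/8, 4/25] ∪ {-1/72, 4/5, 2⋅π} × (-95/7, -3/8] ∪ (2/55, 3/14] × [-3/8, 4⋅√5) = ({-1/72, 4/5, 2⋅π} × (-95/7, -3/8]) ∪ ({-1/72, 2/5, 5⋅√7} × [-3/8, 4/25]) ∪ ((2/55, 3/14] × [-3/8, 4⋅√5))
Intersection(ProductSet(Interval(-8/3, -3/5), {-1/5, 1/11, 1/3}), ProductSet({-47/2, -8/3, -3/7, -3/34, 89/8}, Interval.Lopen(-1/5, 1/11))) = ProductSet({-8/3}, {1/11})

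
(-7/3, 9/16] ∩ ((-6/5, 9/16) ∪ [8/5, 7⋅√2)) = (-6/5, 9/16)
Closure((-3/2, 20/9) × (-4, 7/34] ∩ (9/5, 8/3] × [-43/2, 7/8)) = ({9/5, 20/9} × [-4, 7/34]) ∪ ([9/5, 20/9] × {-4, 7/34}) ∪ ((9/5, 20/9) × (-4, 7/34])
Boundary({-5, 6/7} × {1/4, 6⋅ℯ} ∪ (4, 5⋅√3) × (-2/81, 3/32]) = ({-5, 6/7} × {1/4, 6⋅ℯ}) ∪ ({4, 5⋅√3} × [-2/81, 3/32]) ∪ ([4, 5⋅√3] × {-2/81, 3/32})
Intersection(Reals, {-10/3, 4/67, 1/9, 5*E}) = {-10/3, 4/67, 1/9, 5*E}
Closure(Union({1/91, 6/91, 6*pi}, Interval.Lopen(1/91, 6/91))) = Union({6*pi}, Interval(1/91, 6/91))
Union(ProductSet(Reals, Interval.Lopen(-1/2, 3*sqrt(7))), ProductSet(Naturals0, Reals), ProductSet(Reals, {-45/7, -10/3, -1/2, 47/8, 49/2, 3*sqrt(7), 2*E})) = Union(ProductSet(Naturals0, Reals), ProductSet(Reals, Union({-45/7, -10/3, 49/2}, Interval(-1/2, 3*sqrt(7)))))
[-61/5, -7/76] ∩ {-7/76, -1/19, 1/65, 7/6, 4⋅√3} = {-7/76}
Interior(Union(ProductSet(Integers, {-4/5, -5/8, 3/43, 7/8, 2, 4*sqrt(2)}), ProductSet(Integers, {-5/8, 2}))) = EmptySet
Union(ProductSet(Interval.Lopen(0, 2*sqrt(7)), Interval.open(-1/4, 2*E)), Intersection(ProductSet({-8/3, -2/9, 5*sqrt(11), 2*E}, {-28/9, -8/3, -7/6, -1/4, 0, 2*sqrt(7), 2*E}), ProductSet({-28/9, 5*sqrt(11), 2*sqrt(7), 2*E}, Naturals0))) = Union(ProductSet({5*sqrt(11), 2*E}, {0}), ProductSet(Interval.Lopen(0, 2*sqrt(7)), Interval.open(-1/4, 2*E)))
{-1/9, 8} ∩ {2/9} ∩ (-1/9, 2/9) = ∅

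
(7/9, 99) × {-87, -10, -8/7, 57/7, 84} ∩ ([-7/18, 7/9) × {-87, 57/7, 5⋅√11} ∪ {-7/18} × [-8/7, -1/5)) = ∅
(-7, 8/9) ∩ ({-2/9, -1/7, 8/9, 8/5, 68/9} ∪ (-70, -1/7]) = (-7, -1/7]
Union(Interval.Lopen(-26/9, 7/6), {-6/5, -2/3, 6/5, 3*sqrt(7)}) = Union({6/5, 3*sqrt(7)}, Interval.Lopen(-26/9, 7/6))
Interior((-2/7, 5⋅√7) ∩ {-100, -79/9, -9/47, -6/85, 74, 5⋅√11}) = ∅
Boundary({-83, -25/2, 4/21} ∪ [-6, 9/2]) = {-83, -25/2, -6, 9/2}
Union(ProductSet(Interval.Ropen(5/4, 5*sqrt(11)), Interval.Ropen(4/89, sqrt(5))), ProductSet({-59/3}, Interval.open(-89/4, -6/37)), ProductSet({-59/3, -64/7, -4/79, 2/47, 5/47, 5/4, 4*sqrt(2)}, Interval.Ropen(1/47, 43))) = Union(ProductSet({-59/3}, Interval.open(-89/4, -6/37)), ProductSet({-59/3, -64/7, -4/79, 2/47, 5/47, 5/4, 4*sqrt(2)}, Interval.Ropen(1/47, 43)), ProductSet(Interval.Ropen(5/4, 5*sqrt(11)), Interval.Ropen(4/89, sqrt(5))))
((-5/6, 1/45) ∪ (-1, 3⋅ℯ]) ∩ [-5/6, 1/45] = [-5/6, 1/45]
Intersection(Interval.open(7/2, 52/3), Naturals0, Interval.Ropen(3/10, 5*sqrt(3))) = Range(4, 9, 1)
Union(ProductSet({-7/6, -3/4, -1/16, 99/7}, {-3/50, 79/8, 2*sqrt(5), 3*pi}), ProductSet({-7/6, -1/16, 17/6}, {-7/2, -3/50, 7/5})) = Union(ProductSet({-7/6, -1/16, 17/6}, {-7/2, -3/50, 7/5}), ProductSet({-7/6, -3/4, -1/16, 99/7}, {-3/50, 79/8, 2*sqrt(5), 3*pi}))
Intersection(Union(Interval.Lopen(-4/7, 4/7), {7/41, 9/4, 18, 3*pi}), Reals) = Union({9/4, 18, 3*pi}, Interval.Lopen(-4/7, 4/7))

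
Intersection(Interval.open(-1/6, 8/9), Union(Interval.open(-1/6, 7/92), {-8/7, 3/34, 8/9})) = Union({3/34}, Interval.open(-1/6, 7/92))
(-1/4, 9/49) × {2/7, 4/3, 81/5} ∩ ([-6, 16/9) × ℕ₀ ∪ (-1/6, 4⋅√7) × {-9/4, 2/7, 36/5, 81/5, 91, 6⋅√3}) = (-1/6, 9/49) × {2/7, 81/5}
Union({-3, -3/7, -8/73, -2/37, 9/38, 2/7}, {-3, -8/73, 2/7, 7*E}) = {-3, -3/7, -8/73, -2/37, 9/38, 2/7, 7*E}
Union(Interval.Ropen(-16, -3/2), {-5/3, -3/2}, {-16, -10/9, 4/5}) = Union({-10/9, 4/5}, Interval(-16, -3/2))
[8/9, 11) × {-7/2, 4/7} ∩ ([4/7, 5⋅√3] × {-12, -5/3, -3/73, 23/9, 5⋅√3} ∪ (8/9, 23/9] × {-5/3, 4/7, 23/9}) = (8/9, 23/9] × {4/7}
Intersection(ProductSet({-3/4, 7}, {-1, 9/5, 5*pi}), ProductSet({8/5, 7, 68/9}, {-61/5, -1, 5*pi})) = ProductSet({7}, {-1, 5*pi})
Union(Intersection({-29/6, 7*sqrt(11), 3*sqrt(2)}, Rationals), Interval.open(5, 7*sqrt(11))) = Union({-29/6}, Interval.open(5, 7*sqrt(11)))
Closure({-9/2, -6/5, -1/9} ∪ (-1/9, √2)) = {-9/2, -6/5} ∪ [-1/9, √2]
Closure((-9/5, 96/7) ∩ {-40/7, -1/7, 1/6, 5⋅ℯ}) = {-1/7, 1/6, 5⋅ℯ}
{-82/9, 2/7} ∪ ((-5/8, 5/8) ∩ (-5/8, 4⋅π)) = {-82/9} ∪ (-5/8, 5/8)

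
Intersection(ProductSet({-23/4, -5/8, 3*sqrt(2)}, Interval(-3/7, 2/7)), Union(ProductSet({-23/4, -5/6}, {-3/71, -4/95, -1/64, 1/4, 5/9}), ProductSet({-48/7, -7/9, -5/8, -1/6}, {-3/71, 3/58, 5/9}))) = Union(ProductSet({-23/4}, {-3/71, -4/95, -1/64, 1/4}), ProductSet({-5/8}, {-3/71, 3/58}))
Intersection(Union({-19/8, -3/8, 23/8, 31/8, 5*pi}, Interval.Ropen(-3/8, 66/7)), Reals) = Union({-19/8, 5*pi}, Interval.Ropen(-3/8, 66/7))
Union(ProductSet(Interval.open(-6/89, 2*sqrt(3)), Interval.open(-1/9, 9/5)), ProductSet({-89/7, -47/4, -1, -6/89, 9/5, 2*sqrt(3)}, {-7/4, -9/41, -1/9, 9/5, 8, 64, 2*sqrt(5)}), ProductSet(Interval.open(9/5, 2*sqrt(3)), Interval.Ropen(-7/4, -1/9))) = Union(ProductSet({-89/7, -47/4, -1, -6/89, 9/5, 2*sqrt(3)}, {-7/4, -9/41, -1/9, 9/5, 8, 64, 2*sqrt(5)}), ProductSet(Interval.open(-6/89, 2*sqrt(3)), Interval.open(-1/9, 9/5)), ProductSet(Interval.open(9/5, 2*sqrt(3)), Interval.Ropen(-7/4, -1/9)))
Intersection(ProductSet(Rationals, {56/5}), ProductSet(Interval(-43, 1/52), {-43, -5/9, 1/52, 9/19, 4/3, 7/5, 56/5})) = ProductSet(Intersection(Interval(-43, 1/52), Rationals), {56/5})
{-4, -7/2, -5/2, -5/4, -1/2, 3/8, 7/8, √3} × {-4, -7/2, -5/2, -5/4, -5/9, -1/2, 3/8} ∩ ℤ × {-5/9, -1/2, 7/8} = {-4} × {-5/9, -1/2}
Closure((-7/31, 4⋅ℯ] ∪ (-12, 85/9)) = [-12, 4⋅ℯ]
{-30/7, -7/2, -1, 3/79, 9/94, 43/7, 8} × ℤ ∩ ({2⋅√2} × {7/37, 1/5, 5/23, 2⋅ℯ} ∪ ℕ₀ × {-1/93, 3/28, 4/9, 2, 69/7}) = {8} × {2}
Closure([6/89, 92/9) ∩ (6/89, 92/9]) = [6/89, 92/9]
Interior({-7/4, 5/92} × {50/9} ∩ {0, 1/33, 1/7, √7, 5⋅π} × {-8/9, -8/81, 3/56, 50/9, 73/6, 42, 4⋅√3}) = ∅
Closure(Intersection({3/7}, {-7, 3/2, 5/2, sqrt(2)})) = EmptySet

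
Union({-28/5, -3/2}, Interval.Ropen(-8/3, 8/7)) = Union({-28/5}, Interval.Ropen(-8/3, 8/7))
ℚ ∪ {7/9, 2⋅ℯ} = ℚ ∪ {2⋅ℯ}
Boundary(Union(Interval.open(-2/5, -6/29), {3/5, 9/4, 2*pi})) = {-2/5, -6/29, 3/5, 9/4, 2*pi}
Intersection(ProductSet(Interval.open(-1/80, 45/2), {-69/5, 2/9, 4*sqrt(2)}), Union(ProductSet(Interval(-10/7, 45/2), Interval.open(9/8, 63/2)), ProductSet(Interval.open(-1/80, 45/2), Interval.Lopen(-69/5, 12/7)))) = ProductSet(Interval.open(-1/80, 45/2), {2/9, 4*sqrt(2)})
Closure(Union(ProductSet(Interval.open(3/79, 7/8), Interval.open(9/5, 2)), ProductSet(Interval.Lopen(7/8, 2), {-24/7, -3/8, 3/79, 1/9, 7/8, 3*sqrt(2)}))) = Union(ProductSet({3/79, 7/8}, Interval(9/5, 2)), ProductSet(Interval(3/79, 7/8), {9/5, 2}), ProductSet(Interval.open(3/79, 7/8), Interval.open(9/5, 2)), ProductSet(Interval(7/8, 2), {-24/7, -3/8, 3/79, 1/9, 7/8, 3*sqrt(2)}))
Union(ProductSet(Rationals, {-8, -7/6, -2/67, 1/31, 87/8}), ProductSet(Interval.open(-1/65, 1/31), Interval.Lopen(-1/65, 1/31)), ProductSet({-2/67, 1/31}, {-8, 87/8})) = Union(ProductSet(Interval.open(-1/65, 1/31), Interval.Lopen(-1/65, 1/31)), ProductSet(Rationals, {-8, -7/6, -2/67, 1/31, 87/8}))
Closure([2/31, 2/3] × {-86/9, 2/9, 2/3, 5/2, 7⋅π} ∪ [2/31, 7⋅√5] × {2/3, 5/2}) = ([2/31, 7⋅√5] × {2/3, 5/2}) ∪ ([2/31, 2/3] × {-86/9, 2/9, 2/3, 5/2, 7⋅π})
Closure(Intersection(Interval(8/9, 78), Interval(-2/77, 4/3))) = Interval(8/9, 4/3)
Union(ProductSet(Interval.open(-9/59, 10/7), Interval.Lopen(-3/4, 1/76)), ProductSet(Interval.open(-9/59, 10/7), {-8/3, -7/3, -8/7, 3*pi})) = ProductSet(Interval.open(-9/59, 10/7), Union({-8/3, -7/3, -8/7, 3*pi}, Interval.Lopen(-3/4, 1/76)))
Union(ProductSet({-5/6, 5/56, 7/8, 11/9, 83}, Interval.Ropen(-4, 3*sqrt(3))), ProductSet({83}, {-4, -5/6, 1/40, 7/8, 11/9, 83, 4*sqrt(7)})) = Union(ProductSet({83}, {-4, -5/6, 1/40, 7/8, 11/9, 83, 4*sqrt(7)}), ProductSet({-5/6, 5/56, 7/8, 11/9, 83}, Interval.Ropen(-4, 3*sqrt(3))))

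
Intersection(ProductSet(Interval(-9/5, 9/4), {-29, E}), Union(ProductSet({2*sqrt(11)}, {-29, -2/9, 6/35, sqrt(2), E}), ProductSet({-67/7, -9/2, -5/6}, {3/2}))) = EmptySet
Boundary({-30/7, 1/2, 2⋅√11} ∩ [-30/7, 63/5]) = {-30/7, 1/2, 2⋅√11}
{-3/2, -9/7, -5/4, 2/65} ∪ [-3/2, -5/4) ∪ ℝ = (-∞, ∞)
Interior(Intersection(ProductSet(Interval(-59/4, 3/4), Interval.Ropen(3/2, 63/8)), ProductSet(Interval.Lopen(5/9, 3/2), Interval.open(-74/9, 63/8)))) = ProductSet(Interval.open(5/9, 3/4), Interval.open(3/2, 63/8))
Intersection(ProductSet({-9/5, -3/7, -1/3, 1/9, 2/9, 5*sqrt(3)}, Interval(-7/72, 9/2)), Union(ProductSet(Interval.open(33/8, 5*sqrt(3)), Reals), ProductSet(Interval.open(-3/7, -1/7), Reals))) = ProductSet({-1/3}, Interval(-7/72, 9/2))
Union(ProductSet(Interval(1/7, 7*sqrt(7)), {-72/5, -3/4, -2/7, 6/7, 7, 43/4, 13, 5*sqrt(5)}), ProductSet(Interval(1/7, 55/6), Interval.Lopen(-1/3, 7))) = Union(ProductSet(Interval(1/7, 55/6), Interval.Lopen(-1/3, 7)), ProductSet(Interval(1/7, 7*sqrt(7)), {-72/5, -3/4, -2/7, 6/7, 7, 43/4, 13, 5*sqrt(5)}))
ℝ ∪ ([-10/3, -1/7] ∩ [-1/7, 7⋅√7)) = ℝ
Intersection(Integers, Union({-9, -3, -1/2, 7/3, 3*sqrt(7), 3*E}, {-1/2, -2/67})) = {-9, -3}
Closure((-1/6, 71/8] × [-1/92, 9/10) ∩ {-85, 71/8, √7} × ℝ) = {71/8, √7} × [-1/92, 9/10]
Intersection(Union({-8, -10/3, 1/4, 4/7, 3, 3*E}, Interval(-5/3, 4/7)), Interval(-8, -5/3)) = {-8, -10/3, -5/3}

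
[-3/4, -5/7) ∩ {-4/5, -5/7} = ∅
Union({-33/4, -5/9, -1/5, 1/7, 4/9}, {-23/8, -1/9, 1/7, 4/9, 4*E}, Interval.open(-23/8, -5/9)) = Union({-33/4, -1/5, -1/9, 1/7, 4/9, 4*E}, Interval(-23/8, -5/9))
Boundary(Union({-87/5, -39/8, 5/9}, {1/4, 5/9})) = {-87/5, -39/8, 1/4, 5/9}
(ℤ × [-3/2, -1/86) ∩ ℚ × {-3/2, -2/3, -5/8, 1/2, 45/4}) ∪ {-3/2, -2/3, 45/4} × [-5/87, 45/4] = (ℤ × {-3/2, -2/3, -5/8}) ∪ ({-3/2, -2/3, 45/4} × [-5/87, 45/4])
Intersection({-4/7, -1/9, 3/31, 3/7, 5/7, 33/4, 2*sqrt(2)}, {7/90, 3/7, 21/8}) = {3/7}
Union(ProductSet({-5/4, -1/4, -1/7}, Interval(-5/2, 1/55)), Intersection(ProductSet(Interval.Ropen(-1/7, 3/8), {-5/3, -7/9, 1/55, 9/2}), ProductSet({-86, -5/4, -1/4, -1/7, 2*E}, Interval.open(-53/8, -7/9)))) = ProductSet({-5/4, -1/4, -1/7}, Interval(-5/2, 1/55))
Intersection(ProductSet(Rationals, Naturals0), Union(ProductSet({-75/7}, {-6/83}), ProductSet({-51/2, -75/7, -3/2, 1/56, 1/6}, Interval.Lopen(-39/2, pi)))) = ProductSet({-51/2, -75/7, -3/2, 1/56, 1/6}, Range(0, 4, 1))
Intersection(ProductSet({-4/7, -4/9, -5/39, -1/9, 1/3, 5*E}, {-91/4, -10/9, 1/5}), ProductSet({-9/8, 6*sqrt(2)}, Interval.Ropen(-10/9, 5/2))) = EmptySet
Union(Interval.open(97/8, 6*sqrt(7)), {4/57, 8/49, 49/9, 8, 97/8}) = Union({4/57, 8/49, 49/9, 8}, Interval.Ropen(97/8, 6*sqrt(7)))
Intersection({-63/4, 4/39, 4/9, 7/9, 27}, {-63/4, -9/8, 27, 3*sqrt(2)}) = {-63/4, 27}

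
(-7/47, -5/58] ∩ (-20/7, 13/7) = (-7/47, -5/58]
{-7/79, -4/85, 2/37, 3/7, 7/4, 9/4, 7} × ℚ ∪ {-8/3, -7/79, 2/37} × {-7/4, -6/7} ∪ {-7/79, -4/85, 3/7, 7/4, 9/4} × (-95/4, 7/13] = ({-8/3, -7/79, 2/37} × {-7/4, -6/7}) ∪ ({-7/79, -4/85, 2/37, 3/7, 7/4, 9/4, 7} × ℚ) ∪ ({-7/79, -4/85, 3/7, 7/4, 9/4} × (-95/4, 7/13])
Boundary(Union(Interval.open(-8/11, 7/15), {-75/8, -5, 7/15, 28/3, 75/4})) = {-75/8, -5, -8/11, 7/15, 28/3, 75/4}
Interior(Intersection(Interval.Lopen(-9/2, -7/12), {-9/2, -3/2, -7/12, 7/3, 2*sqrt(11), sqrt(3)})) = EmptySet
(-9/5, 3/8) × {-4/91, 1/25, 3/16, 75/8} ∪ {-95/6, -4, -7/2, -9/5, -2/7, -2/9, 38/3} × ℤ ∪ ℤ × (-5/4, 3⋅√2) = ({-95/6, -4, -7/2, -9/5, -2/7, -2/9, 38/3} × ℤ) ∪ (ℤ × (-5/4, 3⋅√2)) ∪ ((-9/5, 3/8) × {-4/91, 1/25, 3/16, 75/8})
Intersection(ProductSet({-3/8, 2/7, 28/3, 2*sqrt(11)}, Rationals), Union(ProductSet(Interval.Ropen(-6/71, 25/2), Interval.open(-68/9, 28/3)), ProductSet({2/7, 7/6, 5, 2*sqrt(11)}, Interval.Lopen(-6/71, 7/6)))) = ProductSet({2/7, 28/3, 2*sqrt(11)}, Intersection(Interval.open(-68/9, 28/3), Rationals))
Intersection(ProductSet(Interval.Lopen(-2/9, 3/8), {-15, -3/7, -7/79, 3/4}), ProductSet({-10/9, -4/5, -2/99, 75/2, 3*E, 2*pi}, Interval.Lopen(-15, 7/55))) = ProductSet({-2/99}, {-3/7, -7/79})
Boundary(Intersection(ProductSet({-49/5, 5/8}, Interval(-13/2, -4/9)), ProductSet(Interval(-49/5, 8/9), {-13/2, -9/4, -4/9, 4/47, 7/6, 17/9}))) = ProductSet({-49/5, 5/8}, {-13/2, -9/4, -4/9})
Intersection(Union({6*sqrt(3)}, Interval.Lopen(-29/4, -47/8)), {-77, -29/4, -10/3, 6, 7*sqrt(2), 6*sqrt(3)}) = {6*sqrt(3)}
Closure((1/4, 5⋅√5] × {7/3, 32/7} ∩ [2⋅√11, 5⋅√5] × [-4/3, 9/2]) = [2⋅√11, 5⋅√5] × {7/3}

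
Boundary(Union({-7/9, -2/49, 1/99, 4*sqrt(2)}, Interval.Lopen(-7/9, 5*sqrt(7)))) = {-7/9, 5*sqrt(7)}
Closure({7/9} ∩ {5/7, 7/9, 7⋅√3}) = {7/9}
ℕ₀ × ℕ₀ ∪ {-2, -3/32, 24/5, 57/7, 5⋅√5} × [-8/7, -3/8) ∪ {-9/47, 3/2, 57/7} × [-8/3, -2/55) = (ℕ₀ × ℕ₀) ∪ ({-9/47, 3/2, 57/7} × [-8/3, -2/55)) ∪ ({-2, -3/32, 24/5, 57/7, 5⋅√5} × [-8/7, -3/8))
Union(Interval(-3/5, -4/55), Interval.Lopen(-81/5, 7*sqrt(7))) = Interval.Lopen(-81/5, 7*sqrt(7))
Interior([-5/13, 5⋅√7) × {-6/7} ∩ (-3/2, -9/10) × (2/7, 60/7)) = ∅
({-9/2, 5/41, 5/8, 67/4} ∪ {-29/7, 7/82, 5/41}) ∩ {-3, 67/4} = {67/4}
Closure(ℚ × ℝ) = ℝ × ℝ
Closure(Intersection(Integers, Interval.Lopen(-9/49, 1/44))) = Range(0, 1, 1)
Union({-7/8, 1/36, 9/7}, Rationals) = Rationals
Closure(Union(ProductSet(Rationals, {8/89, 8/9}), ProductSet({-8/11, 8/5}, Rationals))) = Union(ProductSet({-8/11, 8/5}, Reals), ProductSet(Reals, {8/89, 8/9}))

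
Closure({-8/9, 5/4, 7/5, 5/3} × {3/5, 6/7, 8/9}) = {-8/9, 5/4, 7/5, 5/3} × {3/5, 6/7, 8/9}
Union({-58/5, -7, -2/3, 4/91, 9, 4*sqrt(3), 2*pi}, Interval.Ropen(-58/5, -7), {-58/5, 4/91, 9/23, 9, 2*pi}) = Union({-2/3, 4/91, 9/23, 9, 4*sqrt(3), 2*pi}, Interval(-58/5, -7))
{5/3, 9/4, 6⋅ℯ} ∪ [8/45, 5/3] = [8/45, 5/3] ∪ {9/4, 6⋅ℯ}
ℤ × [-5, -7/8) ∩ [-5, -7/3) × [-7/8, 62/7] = ∅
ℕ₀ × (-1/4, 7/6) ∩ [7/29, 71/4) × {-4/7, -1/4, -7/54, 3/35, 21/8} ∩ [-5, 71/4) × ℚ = {1, 2, …, 17} × {-7/54, 3/35}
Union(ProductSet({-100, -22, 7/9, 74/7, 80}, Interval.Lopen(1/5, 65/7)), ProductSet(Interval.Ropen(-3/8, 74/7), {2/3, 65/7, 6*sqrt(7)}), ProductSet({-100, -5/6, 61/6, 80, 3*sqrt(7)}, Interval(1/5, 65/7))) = Union(ProductSet({-100, -22, 7/9, 74/7, 80}, Interval.Lopen(1/5, 65/7)), ProductSet({-100, -5/6, 61/6, 80, 3*sqrt(7)}, Interval(1/5, 65/7)), ProductSet(Interval.Ropen(-3/8, 74/7), {2/3, 65/7, 6*sqrt(7)}))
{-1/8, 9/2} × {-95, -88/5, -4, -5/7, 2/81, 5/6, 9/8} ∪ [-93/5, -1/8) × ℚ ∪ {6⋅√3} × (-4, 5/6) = ([-93/5, -1/8) × ℚ) ∪ ({6⋅√3} × (-4, 5/6)) ∪ ({-1/8, 9/2} × {-95, -88/5, -4, -5/7, 2/81, 5/6, 9/8})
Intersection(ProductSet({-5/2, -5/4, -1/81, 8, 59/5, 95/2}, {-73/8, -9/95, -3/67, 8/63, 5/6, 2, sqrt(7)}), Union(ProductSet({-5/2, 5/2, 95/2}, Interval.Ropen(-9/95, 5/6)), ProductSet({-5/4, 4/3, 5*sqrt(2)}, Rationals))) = Union(ProductSet({-5/4}, {-73/8, -9/95, -3/67, 8/63, 5/6, 2}), ProductSet({-5/2, 95/2}, {-9/95, -3/67, 8/63}))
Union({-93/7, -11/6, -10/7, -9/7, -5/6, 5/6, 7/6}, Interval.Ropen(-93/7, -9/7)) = Union({-5/6, 5/6, 7/6}, Interval(-93/7, -9/7))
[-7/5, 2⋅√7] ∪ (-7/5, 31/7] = [-7/5, 2⋅√7]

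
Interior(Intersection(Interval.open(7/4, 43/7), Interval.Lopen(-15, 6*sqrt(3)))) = Interval.open(7/4, 43/7)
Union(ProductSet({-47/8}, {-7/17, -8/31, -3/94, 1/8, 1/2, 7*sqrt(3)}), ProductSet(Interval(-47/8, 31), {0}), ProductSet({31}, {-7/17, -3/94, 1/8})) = Union(ProductSet({-47/8}, {-7/17, -8/31, -3/94, 1/8, 1/2, 7*sqrt(3)}), ProductSet({31}, {-7/17, -3/94, 1/8}), ProductSet(Interval(-47/8, 31), {0}))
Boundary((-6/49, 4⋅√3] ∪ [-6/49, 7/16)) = {-6/49, 4⋅√3}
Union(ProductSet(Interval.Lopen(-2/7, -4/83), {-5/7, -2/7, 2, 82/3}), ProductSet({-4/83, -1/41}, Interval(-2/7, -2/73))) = Union(ProductSet({-4/83, -1/41}, Interval(-2/7, -2/73)), ProductSet(Interval.Lopen(-2/7, -4/83), {-5/7, -2/7, 2, 82/3}))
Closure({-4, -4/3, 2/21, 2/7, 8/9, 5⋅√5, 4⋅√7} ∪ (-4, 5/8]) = [-4, 5/8] ∪ {8/9, 5⋅√5, 4⋅√7}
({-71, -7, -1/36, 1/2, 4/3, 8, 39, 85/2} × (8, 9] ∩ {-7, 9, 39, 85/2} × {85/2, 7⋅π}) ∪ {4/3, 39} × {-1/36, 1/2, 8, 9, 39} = {4/3, 39} × {-1/36, 1/2, 8, 9, 39}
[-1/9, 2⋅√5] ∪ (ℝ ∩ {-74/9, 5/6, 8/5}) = {-74/9} ∪ [-1/9, 2⋅√5]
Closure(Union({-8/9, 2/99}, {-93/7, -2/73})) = {-93/7, -8/9, -2/73, 2/99}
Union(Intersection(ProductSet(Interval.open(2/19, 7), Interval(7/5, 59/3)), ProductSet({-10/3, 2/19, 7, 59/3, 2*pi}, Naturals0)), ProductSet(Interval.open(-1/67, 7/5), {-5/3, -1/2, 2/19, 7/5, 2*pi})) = Union(ProductSet({2*pi}, Range(2, 20, 1)), ProductSet(Interval.open(-1/67, 7/5), {-5/3, -1/2, 2/19, 7/5, 2*pi}))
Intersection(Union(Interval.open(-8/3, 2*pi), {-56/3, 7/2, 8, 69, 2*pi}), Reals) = Union({-56/3, 8, 69}, Interval.Lopen(-8/3, 2*pi))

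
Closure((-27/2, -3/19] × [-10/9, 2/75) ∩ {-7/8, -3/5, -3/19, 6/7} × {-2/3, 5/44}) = {-7/8, -3/5, -3/19} × {-2/3}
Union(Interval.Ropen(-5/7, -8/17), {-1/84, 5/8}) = Union({-1/84, 5/8}, Interval.Ropen(-5/7, -8/17))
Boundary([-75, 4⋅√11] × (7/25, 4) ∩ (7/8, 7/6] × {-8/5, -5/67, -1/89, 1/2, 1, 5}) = [7/8, 7/6] × {1/2, 1}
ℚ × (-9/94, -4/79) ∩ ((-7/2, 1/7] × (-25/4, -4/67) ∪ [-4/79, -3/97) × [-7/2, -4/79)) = ((ℚ ∩ (-7/2, 1/7]) × (-9/94, -4/67)) ∪ ((ℚ ∩ [-4/79, -3/97)) × (-9/94, -4/79))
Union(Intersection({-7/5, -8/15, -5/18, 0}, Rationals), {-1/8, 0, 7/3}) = {-7/5, -8/15, -5/18, -1/8, 0, 7/3}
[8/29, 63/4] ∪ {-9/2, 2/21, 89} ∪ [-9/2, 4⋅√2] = [-9/2, 63/4] ∪ {89}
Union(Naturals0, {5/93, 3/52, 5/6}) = Union({5/93, 3/52, 5/6}, Naturals0)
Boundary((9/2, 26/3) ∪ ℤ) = {9/2, 26/3} ∪ (ℤ \ (9/2, 26/3))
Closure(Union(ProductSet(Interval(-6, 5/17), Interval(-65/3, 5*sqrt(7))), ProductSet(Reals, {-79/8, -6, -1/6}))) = Union(ProductSet(Interval(-6, 5/17), Interval(-65/3, 5*sqrt(7))), ProductSet(Reals, {-79/8, -6, -1/6}))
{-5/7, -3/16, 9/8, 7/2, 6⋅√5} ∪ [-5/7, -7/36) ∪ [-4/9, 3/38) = [-5/7, 3/38) ∪ {9/8, 7/2, 6⋅√5}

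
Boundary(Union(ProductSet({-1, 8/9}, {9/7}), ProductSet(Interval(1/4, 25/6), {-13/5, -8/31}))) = Union(ProductSet({-1, 8/9}, {9/7}), ProductSet(Interval(1/4, 25/6), {-13/5, -8/31}))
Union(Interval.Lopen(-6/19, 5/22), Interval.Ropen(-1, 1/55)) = Interval(-1, 5/22)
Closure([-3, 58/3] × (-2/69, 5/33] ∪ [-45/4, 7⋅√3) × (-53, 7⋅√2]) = ({58/3} × [-2/69, 5/33]) ∪ ([-3, 58/3] × (-2/69, 5/33]) ∪ ({-45/4} × [-53, 7⋅√2]) ∪ ([7⋅√3, 58/3] × {-2/69, 5/33}) ∪ ([-45/4, 7⋅√3] × {-53, 7⋅√2}) ∪ ([-45/4, 7⋅√3) × (-53, 7⋅√2]) ∪ ({-45/4, 7⋅√3} × ([-53, -2/69] ∪ [5/33, 7⋅√2]))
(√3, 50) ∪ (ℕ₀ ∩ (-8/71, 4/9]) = {0} ∪ (√3, 50)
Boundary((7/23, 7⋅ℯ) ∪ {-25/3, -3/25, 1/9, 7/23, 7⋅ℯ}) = {-25/3, -3/25, 1/9, 7/23, 7⋅ℯ}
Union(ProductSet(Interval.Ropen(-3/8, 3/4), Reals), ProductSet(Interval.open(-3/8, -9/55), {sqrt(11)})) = ProductSet(Interval.Ropen(-3/8, 3/4), Reals)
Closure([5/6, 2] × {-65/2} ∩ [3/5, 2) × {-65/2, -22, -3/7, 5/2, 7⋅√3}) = [5/6, 2] × {-65/2}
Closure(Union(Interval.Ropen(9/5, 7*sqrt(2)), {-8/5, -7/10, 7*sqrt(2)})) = Union({-8/5, -7/10}, Interval(9/5, 7*sqrt(2)))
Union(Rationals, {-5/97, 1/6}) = Rationals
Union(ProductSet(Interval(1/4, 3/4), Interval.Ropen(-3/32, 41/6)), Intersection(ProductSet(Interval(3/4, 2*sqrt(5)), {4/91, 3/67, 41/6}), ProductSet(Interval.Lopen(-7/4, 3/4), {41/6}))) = Union(ProductSet({3/4}, {41/6}), ProductSet(Interval(1/4, 3/4), Interval.Ropen(-3/32, 41/6)))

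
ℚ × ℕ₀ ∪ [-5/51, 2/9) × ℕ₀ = (ℚ ∪ [-5/51, 2/9]) × ℕ₀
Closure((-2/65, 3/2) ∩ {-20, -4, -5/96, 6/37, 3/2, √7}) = {6/37}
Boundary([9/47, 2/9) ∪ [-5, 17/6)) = {-5, 17/6}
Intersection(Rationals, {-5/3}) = {-5/3}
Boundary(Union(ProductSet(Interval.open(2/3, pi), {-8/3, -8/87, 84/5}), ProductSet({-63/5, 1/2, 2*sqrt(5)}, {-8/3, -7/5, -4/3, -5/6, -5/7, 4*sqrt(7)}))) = Union(ProductSet({-63/5, 1/2, 2*sqrt(5)}, {-8/3, -7/5, -4/3, -5/6, -5/7, 4*sqrt(7)}), ProductSet(Interval(2/3, pi), {-8/3, -8/87, 84/5}))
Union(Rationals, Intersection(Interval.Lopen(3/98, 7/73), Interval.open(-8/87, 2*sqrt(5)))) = Union(Interval(3/98, 7/73), Rationals)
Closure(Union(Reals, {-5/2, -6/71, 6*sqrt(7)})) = Reals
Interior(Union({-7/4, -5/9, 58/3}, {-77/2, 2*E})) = EmptySet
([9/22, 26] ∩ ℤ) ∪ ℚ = ℚ ∪ {1, 2, …, 26}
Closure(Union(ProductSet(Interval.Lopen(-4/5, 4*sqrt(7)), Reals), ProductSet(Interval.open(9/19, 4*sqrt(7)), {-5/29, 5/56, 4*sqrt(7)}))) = ProductSet(Interval(-4/5, 4*sqrt(7)), Reals)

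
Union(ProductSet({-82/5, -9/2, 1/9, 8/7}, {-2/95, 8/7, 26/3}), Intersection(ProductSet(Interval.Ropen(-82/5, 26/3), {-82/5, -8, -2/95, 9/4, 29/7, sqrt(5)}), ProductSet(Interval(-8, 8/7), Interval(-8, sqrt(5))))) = Union(ProductSet({-82/5, -9/2, 1/9, 8/7}, {-2/95, 8/7, 26/3}), ProductSet(Interval(-8, 8/7), {-8, -2/95, sqrt(5)}))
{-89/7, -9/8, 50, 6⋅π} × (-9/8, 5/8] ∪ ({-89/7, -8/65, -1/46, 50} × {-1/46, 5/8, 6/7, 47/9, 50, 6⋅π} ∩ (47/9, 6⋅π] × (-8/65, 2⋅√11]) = {-89/7, -9/8, 50, 6⋅π} × (-9/8, 5/8]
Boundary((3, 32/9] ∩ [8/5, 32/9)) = {3, 32/9}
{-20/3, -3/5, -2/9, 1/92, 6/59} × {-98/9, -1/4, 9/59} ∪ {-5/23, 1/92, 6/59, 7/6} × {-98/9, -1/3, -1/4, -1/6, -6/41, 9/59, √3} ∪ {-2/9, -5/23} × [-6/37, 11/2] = ({-2/9, -5/23} × [-6/37, 11/2]) ∪ ({-20/3, -3/5, -2/9, 1/92, 6/59} × {-98/9, -1/4, 9/59}) ∪ ({-5/23, 1/92, 6/59, 7/6} × {-98/9, -1/3, -1/4, -1/6, -6/41, 9/59, √3})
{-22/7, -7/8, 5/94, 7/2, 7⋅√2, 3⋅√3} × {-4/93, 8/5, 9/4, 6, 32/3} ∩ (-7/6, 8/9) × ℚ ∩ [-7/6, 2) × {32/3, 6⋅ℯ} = {-7/8, 5/94} × {32/3}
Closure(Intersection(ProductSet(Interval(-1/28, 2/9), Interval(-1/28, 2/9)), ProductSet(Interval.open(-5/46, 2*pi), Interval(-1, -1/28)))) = ProductSet(Interval(-1/28, 2/9), {-1/28})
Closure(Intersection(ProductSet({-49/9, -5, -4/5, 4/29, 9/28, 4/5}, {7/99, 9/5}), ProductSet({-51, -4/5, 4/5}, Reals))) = ProductSet({-4/5, 4/5}, {7/99, 9/5})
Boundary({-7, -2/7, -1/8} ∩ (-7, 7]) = {-2/7, -1/8}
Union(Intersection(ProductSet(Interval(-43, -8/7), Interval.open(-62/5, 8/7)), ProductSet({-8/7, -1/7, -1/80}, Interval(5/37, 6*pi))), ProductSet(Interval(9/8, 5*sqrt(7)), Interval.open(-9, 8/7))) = Union(ProductSet({-8/7}, Interval.Ropen(5/37, 8/7)), ProductSet(Interval(9/8, 5*sqrt(7)), Interval.open(-9, 8/7)))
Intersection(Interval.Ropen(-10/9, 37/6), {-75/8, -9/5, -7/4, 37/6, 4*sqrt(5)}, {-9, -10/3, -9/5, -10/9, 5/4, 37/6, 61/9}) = EmptySet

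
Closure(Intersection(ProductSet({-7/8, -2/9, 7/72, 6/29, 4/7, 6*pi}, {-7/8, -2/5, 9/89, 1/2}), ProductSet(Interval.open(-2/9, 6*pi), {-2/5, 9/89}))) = ProductSet({7/72, 6/29, 4/7}, {-2/5, 9/89})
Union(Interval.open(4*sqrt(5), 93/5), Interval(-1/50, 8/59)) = Union(Interval(-1/50, 8/59), Interval.open(4*sqrt(5), 93/5))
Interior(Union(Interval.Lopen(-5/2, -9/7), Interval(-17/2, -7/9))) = Interval.open(-17/2, -7/9)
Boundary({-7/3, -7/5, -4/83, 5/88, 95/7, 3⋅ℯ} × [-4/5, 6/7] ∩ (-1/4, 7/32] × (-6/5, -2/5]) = {-4/83, 5/88} × [-4/5, -2/5]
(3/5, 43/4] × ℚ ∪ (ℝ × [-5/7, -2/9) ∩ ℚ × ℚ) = ((3/5, 43/4] × ℚ) ∪ (ℚ × (ℚ ∩ [-5/7, -2/9)))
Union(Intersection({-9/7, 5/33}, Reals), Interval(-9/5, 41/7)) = Interval(-9/5, 41/7)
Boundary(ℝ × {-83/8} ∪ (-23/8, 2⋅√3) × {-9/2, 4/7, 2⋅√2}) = (ℝ × {-83/8}) ∪ ([-23/8, 2⋅√3] × {-9/2, 4/7, 2⋅√2})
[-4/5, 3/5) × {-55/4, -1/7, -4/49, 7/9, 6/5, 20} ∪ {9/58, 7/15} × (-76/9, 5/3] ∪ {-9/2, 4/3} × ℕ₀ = ({-9/2, 4/3} × ℕ₀) ∪ ({9/58, 7/15} × (-76/9, 5/3]) ∪ ([-4/5, 3/5) × {-55/4, -1/7, -4/49, 7/9, 6/5, 20})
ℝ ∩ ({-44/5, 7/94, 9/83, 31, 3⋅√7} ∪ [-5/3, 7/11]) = {-44/5, 31, 3⋅√7} ∪ [-5/3, 7/11]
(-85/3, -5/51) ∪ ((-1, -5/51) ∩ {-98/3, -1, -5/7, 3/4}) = (-85/3, -5/51)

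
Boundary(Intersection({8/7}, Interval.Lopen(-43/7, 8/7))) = {8/7}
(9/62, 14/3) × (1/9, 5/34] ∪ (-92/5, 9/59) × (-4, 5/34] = ((-92/5, 9/59) × (-4, 5/34]) ∪ ((9/62, 14/3) × (1/9, 5/34])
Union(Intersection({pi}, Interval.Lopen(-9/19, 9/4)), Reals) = Reals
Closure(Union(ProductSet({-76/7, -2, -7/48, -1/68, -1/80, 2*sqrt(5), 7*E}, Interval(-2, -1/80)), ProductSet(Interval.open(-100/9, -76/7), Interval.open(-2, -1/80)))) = Union(ProductSet({-100/9, -76/7, -2, -7/48, -1/68, -1/80, 2*sqrt(5), 7*E}, Interval(-2, -1/80)), ProductSet(Interval(-100/9, -76/7), {-2, -1/80}), ProductSet(Interval.open(-100/9, -76/7), Interval.open(-2, -1/80)))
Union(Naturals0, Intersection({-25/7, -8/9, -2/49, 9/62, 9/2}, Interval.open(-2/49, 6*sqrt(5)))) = Union({9/62, 9/2}, Naturals0)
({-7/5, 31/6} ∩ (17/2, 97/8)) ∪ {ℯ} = {ℯ}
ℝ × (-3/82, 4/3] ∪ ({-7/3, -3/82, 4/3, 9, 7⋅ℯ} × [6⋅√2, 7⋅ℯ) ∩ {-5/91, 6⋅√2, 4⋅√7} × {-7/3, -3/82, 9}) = ℝ × (-3/82, 4/3]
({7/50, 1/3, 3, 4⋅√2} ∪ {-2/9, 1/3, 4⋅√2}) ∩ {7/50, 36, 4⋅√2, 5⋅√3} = {7/50, 4⋅√2}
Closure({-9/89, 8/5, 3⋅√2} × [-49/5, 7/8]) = {-9/89, 8/5, 3⋅√2} × [-49/5, 7/8]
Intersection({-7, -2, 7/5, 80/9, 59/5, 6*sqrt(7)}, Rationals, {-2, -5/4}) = {-2}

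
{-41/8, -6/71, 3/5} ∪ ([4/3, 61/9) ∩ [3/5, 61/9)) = {-41/8, -6/71, 3/5} ∪ [4/3, 61/9)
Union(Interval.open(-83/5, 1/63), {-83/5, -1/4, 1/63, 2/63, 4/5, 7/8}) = Union({2/63, 4/5, 7/8}, Interval(-83/5, 1/63))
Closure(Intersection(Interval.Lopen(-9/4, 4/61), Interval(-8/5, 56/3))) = Interval(-8/5, 4/61)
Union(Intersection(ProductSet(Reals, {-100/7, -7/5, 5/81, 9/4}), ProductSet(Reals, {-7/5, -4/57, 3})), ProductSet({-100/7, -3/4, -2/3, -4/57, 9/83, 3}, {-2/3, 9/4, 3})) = Union(ProductSet({-100/7, -3/4, -2/3, -4/57, 9/83, 3}, {-2/3, 9/4, 3}), ProductSet(Reals, {-7/5}))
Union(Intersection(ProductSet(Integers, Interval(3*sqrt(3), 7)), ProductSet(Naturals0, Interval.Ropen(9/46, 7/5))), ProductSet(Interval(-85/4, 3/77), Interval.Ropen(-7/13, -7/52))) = ProductSet(Interval(-85/4, 3/77), Interval.Ropen(-7/13, -7/52))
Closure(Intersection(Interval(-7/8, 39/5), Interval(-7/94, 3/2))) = Interval(-7/94, 3/2)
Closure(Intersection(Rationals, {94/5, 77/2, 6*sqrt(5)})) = {94/5, 77/2}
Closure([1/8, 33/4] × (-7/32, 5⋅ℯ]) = [1/8, 33/4] × [-7/32, 5⋅ℯ]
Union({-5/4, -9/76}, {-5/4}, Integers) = Union({-5/4, -9/76}, Integers)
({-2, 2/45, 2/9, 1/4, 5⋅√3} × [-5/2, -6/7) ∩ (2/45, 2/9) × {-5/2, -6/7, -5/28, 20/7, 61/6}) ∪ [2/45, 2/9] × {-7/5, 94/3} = [2/45, 2/9] × {-7/5, 94/3}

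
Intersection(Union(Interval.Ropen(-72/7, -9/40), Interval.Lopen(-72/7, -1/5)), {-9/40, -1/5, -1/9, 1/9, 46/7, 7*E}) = {-9/40, -1/5}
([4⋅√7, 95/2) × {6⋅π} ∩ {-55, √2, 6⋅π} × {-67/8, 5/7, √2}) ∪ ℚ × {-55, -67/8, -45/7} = ℚ × {-55, -67/8, -45/7}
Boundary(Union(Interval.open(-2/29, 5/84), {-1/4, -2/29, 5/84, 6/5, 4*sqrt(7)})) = {-1/4, -2/29, 5/84, 6/5, 4*sqrt(7)}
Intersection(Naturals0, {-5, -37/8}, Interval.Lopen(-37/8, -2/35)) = EmptySet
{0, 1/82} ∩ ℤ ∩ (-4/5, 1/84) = {0}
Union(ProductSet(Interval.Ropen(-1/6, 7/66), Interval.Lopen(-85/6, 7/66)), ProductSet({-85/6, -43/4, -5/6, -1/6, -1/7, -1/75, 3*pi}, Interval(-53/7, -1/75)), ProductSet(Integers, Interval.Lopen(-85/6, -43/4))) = Union(ProductSet({-85/6, -43/4, -5/6, -1/6, -1/7, -1/75, 3*pi}, Interval(-53/7, -1/75)), ProductSet(Integers, Interval.Lopen(-85/6, -43/4)), ProductSet(Interval.Ropen(-1/6, 7/66), Interval.Lopen(-85/6, 7/66)))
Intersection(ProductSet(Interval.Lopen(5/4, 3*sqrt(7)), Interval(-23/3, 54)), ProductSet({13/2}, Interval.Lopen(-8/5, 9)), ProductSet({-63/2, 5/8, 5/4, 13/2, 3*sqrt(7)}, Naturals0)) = ProductSet({13/2}, Range(0, 10, 1))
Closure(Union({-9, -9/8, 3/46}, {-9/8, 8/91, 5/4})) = {-9, -9/8, 3/46, 8/91, 5/4}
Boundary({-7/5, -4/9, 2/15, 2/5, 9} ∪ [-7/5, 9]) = {-7/5, 9}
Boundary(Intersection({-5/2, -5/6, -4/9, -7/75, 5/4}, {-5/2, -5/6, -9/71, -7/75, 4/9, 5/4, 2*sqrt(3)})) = {-5/2, -5/6, -7/75, 5/4}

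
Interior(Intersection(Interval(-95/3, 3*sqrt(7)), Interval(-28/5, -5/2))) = Interval.open(-28/5, -5/2)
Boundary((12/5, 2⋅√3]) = {12/5, 2⋅√3}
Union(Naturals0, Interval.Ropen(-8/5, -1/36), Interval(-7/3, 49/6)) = Union(Interval(-7/3, 49/6), Naturals0)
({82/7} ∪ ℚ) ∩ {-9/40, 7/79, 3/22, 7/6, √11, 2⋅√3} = {-9/40, 7/79, 3/22, 7/6}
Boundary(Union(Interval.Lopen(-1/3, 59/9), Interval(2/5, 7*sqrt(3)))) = {-1/3, 7*sqrt(3)}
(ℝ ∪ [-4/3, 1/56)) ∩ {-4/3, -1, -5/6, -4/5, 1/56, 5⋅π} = {-4/3, -1, -5/6, -4/5, 1/56, 5⋅π}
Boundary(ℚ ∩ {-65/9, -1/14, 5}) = {-65/9, -1/14, 5}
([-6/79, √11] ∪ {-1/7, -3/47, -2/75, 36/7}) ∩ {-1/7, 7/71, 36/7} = {-1/7, 7/71, 36/7}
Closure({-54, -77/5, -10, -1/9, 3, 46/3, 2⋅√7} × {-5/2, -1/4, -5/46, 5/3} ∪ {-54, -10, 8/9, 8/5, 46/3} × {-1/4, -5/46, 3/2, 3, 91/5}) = ({-54, -10, 8/9, 8/5, 46/3} × {-1/4, -5/46, 3/2, 3, 91/5}) ∪ ({-54, -77/5, -10, -1/9, 3, 46/3, 2⋅√7} × {-5/2, -1/4, -5/46, 5/3})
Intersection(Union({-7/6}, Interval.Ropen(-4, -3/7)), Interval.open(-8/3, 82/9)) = Interval.open(-8/3, -3/7)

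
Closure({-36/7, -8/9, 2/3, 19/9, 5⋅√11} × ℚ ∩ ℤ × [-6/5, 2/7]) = ∅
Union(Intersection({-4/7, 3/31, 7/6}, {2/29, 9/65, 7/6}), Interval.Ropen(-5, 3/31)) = Union({7/6}, Interval.Ropen(-5, 3/31))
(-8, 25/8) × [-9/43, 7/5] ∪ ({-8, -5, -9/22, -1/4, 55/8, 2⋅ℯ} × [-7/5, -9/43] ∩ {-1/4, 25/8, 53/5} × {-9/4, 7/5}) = (-8, 25/8) × [-9/43, 7/5]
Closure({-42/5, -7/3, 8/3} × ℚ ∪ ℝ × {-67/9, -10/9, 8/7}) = ({-42/5, -7/3, 8/3} × ℝ) ∪ (ℝ × {-67/9, -10/9, 8/7})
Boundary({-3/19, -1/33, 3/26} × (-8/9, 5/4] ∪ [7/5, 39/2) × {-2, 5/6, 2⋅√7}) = ({-3/19, -1/33, 3/26} × [-8/9, 5/4]) ∪ ([7/5, 39/2] × {-2, 5/6, 2⋅√7})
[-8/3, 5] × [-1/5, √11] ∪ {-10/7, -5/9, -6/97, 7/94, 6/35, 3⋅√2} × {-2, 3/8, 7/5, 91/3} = ([-8/3, 5] × [-1/5, √11]) ∪ ({-10/7, -5/9, -6/97, 7/94, 6/35, 3⋅√2} × {-2, 3/8, 7/5, 91/3})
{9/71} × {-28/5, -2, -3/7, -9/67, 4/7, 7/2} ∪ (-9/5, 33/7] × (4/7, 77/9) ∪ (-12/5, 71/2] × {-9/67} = ((-12/5, 71/2] × {-9/67}) ∪ ({9/71} × {-28/5, -2, -3/7, -9/67, 4/7, 7/2}) ∪ ((-9/5, 33/7] × (4/7, 77/9))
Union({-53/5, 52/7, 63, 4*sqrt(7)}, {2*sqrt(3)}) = {-53/5, 52/7, 63, 2*sqrt(3), 4*sqrt(7)}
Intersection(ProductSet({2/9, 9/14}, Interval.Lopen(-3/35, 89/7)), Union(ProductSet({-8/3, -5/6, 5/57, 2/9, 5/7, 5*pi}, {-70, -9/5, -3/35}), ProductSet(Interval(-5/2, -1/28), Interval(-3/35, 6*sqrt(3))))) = EmptySet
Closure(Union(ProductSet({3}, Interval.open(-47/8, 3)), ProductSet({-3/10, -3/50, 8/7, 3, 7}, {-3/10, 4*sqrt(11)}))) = Union(ProductSet({3}, Interval(-47/8, 3)), ProductSet({-3/10, -3/50, 8/7, 3, 7}, {-3/10, 4*sqrt(11)}))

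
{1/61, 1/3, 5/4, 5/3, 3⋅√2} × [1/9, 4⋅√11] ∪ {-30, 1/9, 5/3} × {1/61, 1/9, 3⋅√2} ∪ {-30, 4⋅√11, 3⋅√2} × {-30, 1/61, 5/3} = ({-30, 1/9, 5/3} × {1/61, 1/9, 3⋅√2}) ∪ ({-30, 4⋅√11, 3⋅√2} × {-30, 1/61, 5/3}) ∪ ({1/61, 1/3, 5/4, 5/3, 3⋅√2} × [1/9, 4⋅√11])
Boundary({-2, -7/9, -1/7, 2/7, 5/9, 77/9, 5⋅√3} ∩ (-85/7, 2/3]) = {-2, -7/9, -1/7, 2/7, 5/9}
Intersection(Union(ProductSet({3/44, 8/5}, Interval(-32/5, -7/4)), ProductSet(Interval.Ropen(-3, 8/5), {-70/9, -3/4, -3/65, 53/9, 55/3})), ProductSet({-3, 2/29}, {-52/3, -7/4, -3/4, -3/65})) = ProductSet({-3, 2/29}, {-3/4, -3/65})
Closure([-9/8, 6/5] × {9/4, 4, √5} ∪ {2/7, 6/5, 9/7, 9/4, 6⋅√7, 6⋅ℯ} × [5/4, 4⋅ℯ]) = ([-9/8, 6/5] × {9/4, 4, √5}) ∪ ({2/7, 6/5, 9/7, 9/4, 6⋅√7, 6⋅ℯ} × [5/4, 4⋅ℯ])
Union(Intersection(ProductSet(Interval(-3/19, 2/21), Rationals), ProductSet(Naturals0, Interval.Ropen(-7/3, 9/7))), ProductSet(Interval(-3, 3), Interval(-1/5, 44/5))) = Union(ProductSet(Interval(-3, 3), Interval(-1/5, 44/5)), ProductSet(Range(0, 1, 1), Intersection(Interval.Ropen(-7/3, 9/7), Rationals)))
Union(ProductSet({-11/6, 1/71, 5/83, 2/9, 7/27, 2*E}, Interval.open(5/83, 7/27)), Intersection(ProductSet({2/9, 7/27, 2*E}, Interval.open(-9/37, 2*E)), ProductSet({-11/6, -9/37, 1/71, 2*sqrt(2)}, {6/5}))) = ProductSet({-11/6, 1/71, 5/83, 2/9, 7/27, 2*E}, Interval.open(5/83, 7/27))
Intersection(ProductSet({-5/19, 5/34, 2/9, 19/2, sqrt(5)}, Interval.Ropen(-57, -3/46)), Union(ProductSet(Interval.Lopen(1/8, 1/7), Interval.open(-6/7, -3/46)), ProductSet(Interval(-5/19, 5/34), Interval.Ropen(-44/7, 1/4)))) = ProductSet({-5/19, 5/34}, Interval.Ropen(-44/7, -3/46))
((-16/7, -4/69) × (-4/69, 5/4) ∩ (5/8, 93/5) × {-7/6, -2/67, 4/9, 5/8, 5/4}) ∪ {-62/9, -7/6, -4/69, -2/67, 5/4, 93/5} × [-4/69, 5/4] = {-62/9, -7/6, -4/69, -2/67, 5/4, 93/5} × [-4/69, 5/4]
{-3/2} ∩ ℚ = {-3/2}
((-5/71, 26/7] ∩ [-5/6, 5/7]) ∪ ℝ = (-∞, ∞)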